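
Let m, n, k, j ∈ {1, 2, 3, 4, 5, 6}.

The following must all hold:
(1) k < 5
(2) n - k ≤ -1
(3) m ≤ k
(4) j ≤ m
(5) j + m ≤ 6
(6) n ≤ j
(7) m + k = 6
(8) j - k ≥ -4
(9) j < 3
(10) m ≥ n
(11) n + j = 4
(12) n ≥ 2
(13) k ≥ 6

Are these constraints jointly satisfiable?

Unsatisfiable

From constraints 10 and 12: m ≥ n ≥ 2. From constraint 13: k ≥ 6. Hence m + k ≥ 8. But constraint 7 requires m + k = 6, and 6 < 8. Contradiction.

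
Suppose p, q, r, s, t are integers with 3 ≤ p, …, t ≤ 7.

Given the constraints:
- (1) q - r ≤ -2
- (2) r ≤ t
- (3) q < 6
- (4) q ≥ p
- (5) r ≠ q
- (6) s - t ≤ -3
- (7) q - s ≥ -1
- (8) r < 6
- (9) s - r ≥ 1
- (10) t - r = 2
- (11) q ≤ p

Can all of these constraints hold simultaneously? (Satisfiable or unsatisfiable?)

Constraints 1, 7, and 9 give r − q ≥ 2, q − s ≥ -1, s − r ≥ 1.
Adding all 3 inequalities: the left sides telescope to 0, and the right sides sum to 2 + (-1) + 1 = 2. So 0 ≥ 2, which is false.

Unsatisfiable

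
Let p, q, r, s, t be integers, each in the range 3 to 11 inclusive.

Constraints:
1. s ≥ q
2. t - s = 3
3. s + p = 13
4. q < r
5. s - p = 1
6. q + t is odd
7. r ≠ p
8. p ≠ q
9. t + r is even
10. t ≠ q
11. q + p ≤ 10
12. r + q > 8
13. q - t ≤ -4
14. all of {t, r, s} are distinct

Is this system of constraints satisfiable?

Satisfiable

Try p = 6, q = 3, r = 8, s = 7, t = 10.
Check constraint 2: t - s = 3; constraint 3: s + p = 13. The remaining constraints are straightforward to verify.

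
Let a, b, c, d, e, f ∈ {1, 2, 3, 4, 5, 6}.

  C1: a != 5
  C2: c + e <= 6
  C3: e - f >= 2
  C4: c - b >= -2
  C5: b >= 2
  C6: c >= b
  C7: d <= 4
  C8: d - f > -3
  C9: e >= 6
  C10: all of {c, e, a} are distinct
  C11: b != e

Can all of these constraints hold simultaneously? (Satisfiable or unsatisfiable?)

Unsatisfiable

From constraints 5 and 6: c ≥ b ≥ 2. From constraint 9: e ≥ 6. Hence c + e ≥ 8. But constraint 2 requires c + e ≤ 6, and 6 < 8. Contradiction.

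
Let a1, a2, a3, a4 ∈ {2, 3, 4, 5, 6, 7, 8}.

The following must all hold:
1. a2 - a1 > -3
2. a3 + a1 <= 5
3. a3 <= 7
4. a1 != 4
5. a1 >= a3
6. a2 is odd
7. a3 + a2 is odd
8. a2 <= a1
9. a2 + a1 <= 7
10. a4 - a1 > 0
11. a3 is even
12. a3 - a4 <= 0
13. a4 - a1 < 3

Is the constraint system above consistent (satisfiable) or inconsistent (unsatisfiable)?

Satisfiable

Try a1 = 3, a2 = 3, a3 = 2, a4 = 4.
Check constraint 1: a2 - a1 = 0; constraint 2: a3 + a1 = 5. The remaining constraints are straightforward to verify.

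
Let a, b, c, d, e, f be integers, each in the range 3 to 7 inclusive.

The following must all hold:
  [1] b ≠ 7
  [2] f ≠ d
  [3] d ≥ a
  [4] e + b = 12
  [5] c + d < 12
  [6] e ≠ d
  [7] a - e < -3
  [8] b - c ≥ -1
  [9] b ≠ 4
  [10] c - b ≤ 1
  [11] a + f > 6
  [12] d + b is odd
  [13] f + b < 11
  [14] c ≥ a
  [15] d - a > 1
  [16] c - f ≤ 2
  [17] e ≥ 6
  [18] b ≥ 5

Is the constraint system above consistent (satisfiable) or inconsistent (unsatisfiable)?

Setting (a, b, c, d, e, f) = (3, 5, 3, 6, 7, 4) satisfies everything: constraint 4: e + b = 12; constraint 5: c + d = 9, and the others follow.

Satisfiable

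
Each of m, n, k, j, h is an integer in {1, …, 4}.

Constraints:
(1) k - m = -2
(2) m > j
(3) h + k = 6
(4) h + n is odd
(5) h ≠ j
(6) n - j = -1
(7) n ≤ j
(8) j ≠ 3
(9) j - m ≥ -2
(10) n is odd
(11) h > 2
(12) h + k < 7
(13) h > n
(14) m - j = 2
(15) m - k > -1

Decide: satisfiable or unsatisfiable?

Setting (m, n, k, j, h) = (4, 1, 2, 2, 4) satisfies everything: constraint 1: k - m = -2; constraint 3: h + k = 6; constraint 6: n - j = -1, and the others follow.

Satisfiable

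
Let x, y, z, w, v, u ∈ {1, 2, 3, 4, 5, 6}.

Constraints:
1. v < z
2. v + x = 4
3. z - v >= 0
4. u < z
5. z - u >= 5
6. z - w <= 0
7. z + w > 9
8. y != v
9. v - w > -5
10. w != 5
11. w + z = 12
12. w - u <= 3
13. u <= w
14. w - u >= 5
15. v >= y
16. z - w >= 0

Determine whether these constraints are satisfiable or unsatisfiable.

Unsatisfiable

Constraints 5, 6, and 12 give u − w ≥ -3, w − z ≥ 0, z − u ≥ 5.
Adding all 3 inequalities: the left sides telescope to 0, and the right sides sum to (-3) + 0 + 5 = 2. So 0 ≥ 2, which is false.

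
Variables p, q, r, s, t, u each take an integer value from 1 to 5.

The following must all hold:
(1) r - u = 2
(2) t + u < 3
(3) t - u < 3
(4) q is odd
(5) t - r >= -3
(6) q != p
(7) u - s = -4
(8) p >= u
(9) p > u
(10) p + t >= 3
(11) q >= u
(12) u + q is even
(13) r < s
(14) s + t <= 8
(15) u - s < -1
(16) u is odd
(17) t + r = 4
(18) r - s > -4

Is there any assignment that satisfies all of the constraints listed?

One satisfying assignment is p = 2, q = 3, r = 3, s = 5, t = 1, u = 1.
For the less obvious constraints — constraint 1: r - u = 2; constraint 2: t + u = 2; constraint 3: t - u = 0 — and the others hold by inspection.

Satisfiable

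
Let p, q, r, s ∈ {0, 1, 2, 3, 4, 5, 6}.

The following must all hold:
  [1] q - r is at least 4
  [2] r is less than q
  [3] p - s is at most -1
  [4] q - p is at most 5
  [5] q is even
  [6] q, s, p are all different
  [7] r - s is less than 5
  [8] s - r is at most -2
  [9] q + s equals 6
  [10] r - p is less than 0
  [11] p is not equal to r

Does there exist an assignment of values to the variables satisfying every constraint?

Unsatisfiable

Constraints 1, 3, 4, and 8 give p − q ≥ -5, q − r ≥ 4, r − s ≥ 2, s − p ≥ 1.
Adding all 4 inequalities: the left sides telescope to 0, and the right sides sum to (-5) + 4 + 2 + 1 = 2. So 0 ≥ 2, which is false.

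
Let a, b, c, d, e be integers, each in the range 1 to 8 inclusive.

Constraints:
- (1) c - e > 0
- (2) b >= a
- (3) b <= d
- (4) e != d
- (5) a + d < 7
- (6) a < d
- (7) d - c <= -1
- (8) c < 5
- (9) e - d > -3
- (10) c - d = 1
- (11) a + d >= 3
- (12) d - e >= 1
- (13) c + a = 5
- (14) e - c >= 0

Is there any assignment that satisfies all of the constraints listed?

Unsatisfiable

Constraints 7, 12, and 14 give e − c ≥ 0, c − d ≥ 1, d − e ≥ 1.
Adding all 3 inequalities: the left sides telescope to 0, and the right sides sum to 0 + 1 + 1 = 2. So 0 ≥ 2, which is false.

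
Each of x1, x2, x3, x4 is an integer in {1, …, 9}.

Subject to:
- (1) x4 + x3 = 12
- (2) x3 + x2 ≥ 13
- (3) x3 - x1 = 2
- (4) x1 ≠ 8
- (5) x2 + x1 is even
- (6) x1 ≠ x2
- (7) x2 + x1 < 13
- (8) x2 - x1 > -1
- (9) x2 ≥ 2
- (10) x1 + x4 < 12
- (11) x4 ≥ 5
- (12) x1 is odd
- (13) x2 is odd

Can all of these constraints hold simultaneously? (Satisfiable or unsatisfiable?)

Take x1 = 5, x2 = 7, x3 = 7, x4 = 5. Then constraint 1: x4 + x3 = 12; constraint 2: x3 + x2 = 14; constraint 3: x3 - x1 = 2, and every other listed constraint is also met.

Satisfiable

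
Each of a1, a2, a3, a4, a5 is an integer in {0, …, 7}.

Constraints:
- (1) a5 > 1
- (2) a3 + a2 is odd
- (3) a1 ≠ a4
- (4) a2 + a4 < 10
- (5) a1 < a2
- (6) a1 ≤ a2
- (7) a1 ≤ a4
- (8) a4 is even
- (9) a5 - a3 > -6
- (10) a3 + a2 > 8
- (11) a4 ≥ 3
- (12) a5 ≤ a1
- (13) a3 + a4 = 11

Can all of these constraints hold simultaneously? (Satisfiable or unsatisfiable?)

Take a1 = 2, a2 = 4, a3 = 7, a4 = 4, a5 = 2. Then constraint 4: a2 + a4 = 8; constraint 9: a5 - a3 = -5, and every other listed constraint is also met.

Satisfiable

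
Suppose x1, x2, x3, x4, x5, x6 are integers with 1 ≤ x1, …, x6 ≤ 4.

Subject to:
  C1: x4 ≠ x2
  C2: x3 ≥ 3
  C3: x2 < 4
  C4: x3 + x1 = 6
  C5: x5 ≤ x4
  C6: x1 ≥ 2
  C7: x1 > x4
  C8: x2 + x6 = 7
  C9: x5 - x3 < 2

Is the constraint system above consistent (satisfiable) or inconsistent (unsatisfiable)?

One satisfying assignment is x1 = 3, x2 = 3, x3 = 3, x4 = 2, x5 = 2, x6 = 4.
For the less obvious constraints — constraint 4: x3 + x1 = 6; constraint 8: x2 + x6 = 7; constraint 9: x5 - x3 = -1 — and the others hold by inspection.

Satisfiable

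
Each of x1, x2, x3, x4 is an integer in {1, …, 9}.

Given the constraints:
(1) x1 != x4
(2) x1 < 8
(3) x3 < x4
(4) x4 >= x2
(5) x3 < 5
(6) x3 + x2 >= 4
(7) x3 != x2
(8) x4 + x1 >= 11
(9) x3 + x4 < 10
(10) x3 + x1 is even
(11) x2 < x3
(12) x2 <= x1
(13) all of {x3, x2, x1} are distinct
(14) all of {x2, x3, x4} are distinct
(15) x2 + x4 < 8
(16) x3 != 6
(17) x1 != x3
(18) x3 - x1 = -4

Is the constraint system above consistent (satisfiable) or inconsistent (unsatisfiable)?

Satisfiable

The assignment x1 = 7, x2 = 1, x3 = 3, x4 = 6 works:
  constraint 6 holds since x3 + x2 = 4.
  constraint 8 holds since x4 + x1 = 13.
The rest check out directly.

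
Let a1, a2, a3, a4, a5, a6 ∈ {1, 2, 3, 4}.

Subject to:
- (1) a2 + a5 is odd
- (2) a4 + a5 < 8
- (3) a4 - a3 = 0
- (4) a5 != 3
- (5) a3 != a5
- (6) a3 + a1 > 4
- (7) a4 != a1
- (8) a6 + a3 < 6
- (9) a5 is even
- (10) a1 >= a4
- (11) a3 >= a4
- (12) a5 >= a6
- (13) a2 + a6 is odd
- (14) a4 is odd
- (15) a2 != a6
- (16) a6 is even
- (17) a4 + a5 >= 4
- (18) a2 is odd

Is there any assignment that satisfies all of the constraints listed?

Take a1 = 4, a2 = 1, a3 = 3, a4 = 3, a5 = 2, a6 = 2. Then constraint 2: a4 + a5 = 5; constraint 3: a4 - a3 = 0; constraint 6: a3 + a1 = 7, and every other listed constraint is also met.

Satisfiable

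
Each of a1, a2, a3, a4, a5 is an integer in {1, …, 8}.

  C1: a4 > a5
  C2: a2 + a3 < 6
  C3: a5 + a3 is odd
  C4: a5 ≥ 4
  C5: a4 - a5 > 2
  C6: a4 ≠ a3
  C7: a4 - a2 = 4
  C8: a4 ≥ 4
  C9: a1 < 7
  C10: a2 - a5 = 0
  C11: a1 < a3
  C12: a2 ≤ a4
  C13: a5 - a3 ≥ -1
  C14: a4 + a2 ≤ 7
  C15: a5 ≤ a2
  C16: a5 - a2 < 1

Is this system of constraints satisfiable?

Unsatisfiable

From constraint 8: a4 ≥ 4. From constraints 4 and 15: a2 ≥ a5 ≥ 4. Hence a4 + a2 ≥ 8. But constraint 14 requires a4 + a2 ≤ 7, and 7 < 8. Contradiction.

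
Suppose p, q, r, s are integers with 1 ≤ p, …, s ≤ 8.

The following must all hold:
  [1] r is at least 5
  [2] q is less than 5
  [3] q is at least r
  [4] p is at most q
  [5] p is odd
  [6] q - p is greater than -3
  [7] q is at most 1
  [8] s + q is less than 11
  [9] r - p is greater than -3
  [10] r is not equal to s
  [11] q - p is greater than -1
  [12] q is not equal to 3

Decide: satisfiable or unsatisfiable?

From constraint 1: r ≥ 5. From constraints 3 and 7: r ≤ q and q ≤ 1, so r ≤ 1. But 1 < 5, so no value of r works.

Unsatisfiable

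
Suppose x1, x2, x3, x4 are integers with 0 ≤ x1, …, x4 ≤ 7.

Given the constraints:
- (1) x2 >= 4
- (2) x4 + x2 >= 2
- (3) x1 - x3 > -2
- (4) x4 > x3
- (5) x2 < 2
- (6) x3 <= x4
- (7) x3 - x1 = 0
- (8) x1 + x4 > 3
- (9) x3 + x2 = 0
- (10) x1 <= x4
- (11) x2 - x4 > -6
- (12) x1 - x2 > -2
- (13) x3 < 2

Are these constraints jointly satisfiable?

Unsatisfiable

From constraint 1: x2 ≥ 4. From constraint 5: x2 ≤ 1. But 1 < 4, so no value of x2 works.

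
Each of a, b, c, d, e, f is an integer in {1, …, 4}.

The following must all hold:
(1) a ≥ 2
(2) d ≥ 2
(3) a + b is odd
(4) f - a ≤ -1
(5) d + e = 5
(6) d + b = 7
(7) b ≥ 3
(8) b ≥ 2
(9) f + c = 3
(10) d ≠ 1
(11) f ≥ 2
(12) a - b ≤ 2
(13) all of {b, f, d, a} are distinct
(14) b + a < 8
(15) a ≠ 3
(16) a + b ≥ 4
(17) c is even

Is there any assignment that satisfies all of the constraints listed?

Unsatisfiable

Constraints 1, 2, 8, and 11 confine each of b, f, d, a to the 3 values {2, …, 4} (the domain already gives each ≤ 4).
Constraint 13 requires all 4 of them to be distinct, but only 3 values are available — impossible by the pigeonhole principle.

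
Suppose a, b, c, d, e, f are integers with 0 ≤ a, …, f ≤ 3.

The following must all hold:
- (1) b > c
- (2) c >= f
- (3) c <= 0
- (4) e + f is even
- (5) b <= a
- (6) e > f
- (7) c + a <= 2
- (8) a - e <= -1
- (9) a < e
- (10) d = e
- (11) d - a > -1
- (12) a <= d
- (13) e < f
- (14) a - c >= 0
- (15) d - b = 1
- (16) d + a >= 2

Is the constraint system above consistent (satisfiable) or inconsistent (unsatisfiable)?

Constraints 1, 2, 5, 8, and 13 give e < f, f ≤ c, c < b, b ≤ a, a < e. Chaining: e < f ≤ c < b ≤ a < e, which forces e < e — impossible.

Unsatisfiable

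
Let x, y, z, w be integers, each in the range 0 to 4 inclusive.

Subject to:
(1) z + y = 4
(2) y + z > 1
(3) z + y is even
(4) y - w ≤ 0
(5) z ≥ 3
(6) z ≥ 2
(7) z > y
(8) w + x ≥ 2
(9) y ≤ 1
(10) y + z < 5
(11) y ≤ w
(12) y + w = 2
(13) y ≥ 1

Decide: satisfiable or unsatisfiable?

Satisfiable

Take x = 2, y = 1, z = 3, w = 1. Then constraint 1: z + y = 4; constraint 2: y + z = 4; constraint 4: y - w = 0, and every other listed constraint is also met.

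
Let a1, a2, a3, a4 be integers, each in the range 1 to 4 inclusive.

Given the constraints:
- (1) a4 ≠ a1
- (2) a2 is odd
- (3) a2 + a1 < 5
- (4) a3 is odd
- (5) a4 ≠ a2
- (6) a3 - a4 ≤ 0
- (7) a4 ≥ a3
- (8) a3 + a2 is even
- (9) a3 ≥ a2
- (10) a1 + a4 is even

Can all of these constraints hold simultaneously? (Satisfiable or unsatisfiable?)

Take a1 = 2, a2 = 1, a3 = 1, a4 = 4. Then constraint 3: a2 + a1 = 3; constraint 6: a3 - a4 = -3, and every other listed constraint is also met.

Satisfiable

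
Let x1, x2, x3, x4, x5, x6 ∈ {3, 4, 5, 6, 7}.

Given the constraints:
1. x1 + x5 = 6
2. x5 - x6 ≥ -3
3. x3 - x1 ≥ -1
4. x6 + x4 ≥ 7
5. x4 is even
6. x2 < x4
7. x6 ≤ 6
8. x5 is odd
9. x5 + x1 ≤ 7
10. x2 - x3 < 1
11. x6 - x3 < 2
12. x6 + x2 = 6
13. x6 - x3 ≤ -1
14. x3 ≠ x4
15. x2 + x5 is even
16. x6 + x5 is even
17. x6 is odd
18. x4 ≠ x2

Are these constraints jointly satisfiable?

The assignment x1 = 3, x2 = 3, x3 = 4, x4 = 6, x5 = 3, x6 = 3 works:
  constraint 1 holds since x1 + x5 = 6.
  constraint 2 holds since x5 - x6 = 0.
  constraint 3 holds since x3 - x1 = 1.
The rest check out directly.

Satisfiable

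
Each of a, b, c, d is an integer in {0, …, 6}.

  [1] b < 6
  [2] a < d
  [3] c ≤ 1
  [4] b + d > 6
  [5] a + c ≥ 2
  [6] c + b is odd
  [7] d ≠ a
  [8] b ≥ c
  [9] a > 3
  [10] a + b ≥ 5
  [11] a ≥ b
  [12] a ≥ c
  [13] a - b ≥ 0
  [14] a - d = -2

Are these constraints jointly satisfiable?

Setting (a, b, c, d) = (4, 3, 0, 6) satisfies everything: constraint 4: b + d = 9; constraint 5: a + c = 4, and the others follow.

Satisfiable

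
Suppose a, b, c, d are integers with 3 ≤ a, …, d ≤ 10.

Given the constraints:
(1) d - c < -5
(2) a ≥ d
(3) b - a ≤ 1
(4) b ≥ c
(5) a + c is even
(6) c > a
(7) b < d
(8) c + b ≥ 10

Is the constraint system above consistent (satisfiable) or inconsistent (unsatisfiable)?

Unsatisfiable

Constraints 2, 4, 6, and 7 give d ≤ a, a < c, c ≤ b, b < d. Chaining: d ≤ a < c ≤ b < d, which forces d < d — impossible.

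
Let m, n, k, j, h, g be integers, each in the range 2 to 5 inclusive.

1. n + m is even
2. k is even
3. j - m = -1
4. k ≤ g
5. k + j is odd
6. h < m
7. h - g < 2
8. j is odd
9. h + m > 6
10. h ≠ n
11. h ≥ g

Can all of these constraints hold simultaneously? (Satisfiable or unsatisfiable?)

Take m = 4, n = 2, k = 2, j = 3, h = 3, g = 3. Then constraint 3: j - m = -1; constraint 7: h - g = 0, and every other listed constraint is also met.

Satisfiable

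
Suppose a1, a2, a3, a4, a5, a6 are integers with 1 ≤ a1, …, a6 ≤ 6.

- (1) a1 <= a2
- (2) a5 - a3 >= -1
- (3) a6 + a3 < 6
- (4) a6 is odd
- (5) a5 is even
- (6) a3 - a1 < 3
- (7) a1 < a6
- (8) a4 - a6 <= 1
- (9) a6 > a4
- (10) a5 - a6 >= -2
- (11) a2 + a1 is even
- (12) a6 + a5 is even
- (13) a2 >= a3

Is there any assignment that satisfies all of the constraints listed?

Unsatisfiable

Constraint 4 makes a6 odd and constraint 5 makes a5 even, so a6 + a5 must be odd. Constraint 12 says a6 + a5 is even — contradiction.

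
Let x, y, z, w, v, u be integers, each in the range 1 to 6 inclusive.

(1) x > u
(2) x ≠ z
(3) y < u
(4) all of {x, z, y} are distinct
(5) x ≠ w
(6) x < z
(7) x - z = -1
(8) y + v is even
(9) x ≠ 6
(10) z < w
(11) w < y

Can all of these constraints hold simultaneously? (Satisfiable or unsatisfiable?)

Constraints 1, 3, 6, 10, and 11 give z < w, w < y, y < u, u < x, x < z. Chaining: z < w < y < u < x < z, which forces z < z — impossible.

Unsatisfiable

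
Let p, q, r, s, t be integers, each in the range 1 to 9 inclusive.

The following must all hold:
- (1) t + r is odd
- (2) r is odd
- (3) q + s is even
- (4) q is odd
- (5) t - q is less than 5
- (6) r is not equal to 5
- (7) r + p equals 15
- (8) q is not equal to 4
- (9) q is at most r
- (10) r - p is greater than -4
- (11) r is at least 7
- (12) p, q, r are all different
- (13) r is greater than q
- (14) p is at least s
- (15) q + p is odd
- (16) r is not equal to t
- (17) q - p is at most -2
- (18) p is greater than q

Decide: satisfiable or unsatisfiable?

Satisfiable

Setting (p, q, r, s, t) = (8, 5, 7, 1, 8) satisfies everything: constraint 5: t - q = 3; constraint 7: r + p = 15; constraint 10: r - p = -1, and the others follow.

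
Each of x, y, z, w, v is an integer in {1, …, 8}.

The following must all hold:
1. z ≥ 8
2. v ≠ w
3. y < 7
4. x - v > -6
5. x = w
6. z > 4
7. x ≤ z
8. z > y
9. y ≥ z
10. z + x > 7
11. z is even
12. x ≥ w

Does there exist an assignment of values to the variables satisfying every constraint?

From constraints 1 and 9: y ≥ z and z ≥ 8, so y ≥ 8. From constraint 3: y ≤ 6. But 6 < 8, so no value of y works.

Unsatisfiable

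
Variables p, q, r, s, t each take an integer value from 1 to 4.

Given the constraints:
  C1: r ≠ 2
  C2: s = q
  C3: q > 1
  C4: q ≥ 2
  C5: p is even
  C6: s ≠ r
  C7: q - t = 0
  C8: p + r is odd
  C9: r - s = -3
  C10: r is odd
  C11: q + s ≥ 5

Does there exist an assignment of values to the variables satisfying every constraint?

Setting (p, q, r, s, t) = (4, 4, 1, 4, 4) satisfies everything: constraint 7: q - t = 0; constraint 9: r - s = -3; constraint 11: q + s = 8, and the others follow.

Satisfiable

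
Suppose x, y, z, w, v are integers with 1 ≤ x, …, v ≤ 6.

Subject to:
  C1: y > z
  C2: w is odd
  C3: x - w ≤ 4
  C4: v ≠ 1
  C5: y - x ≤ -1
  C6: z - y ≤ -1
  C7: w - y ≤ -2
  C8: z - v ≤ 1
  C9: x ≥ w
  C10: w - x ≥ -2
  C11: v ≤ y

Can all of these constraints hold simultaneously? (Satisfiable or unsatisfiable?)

Unsatisfiable

Constraints 5, 7, and 10 give w − x ≥ -2, x − y ≥ 1, y − w ≥ 2.
Adding all 3 inequalities: the left sides telescope to 0, and the right sides sum to (-2) + 1 + 2 = 1. So 0 ≥ 1, which is false.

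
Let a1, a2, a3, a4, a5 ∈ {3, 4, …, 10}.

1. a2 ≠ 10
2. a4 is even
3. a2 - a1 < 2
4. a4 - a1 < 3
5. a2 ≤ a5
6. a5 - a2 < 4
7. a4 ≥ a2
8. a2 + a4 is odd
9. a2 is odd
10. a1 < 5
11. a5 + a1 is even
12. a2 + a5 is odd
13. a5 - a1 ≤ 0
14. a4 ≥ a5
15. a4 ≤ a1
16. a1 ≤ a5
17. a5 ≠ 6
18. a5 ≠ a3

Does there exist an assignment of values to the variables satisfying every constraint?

Setting (a1, a2, a3, a4, a5) = (4, 3, 10, 4, 4) satisfies everything: constraint 3: a2 - a1 = -1; constraint 4: a4 - a1 = 0, and the others follow.

Satisfiable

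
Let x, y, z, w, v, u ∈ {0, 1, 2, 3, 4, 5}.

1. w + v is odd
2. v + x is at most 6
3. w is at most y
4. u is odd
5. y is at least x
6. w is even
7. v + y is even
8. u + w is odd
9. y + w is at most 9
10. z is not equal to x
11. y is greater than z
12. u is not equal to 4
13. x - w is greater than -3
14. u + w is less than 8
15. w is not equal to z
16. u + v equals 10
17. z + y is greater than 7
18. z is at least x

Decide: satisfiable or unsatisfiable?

Setting (x, y, z, w, v, u) = (0, 5, 4, 2, 5, 5) satisfies everything: constraint 2: v + x = 5; constraint 9: y + w = 7; constraint 13: x - w = -2, and the others follow.

Satisfiable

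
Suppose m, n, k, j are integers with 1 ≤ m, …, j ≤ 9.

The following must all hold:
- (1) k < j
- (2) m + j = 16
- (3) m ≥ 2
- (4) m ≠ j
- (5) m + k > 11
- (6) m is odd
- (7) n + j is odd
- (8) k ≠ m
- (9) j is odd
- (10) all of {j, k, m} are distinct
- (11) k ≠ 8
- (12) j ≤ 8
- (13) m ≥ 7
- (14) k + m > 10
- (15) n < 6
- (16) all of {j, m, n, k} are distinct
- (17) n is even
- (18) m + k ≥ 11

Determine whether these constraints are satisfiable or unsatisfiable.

Satisfiable

One satisfying assignment is m = 9, n = 2, k = 4, j = 7.
For the less obvious constraints — constraint 2: m + j = 16; constraint 5: m + k = 13; constraint 14: k + m = 13 — and the others hold by inspection.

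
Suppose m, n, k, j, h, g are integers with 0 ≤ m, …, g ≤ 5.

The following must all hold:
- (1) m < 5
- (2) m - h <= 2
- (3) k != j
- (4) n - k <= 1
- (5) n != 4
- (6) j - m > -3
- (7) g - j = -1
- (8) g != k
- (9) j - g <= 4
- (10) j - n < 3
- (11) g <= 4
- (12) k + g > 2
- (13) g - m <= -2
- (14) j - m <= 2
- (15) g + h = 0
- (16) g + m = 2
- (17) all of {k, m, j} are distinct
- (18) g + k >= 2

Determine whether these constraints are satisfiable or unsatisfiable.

The assignment m = 2, n = 1, k = 3, j = 1, h = 0, g = 0 works:
  constraint 2 holds since m - h = 2.
  constraint 4 holds since n - k = -2.
The rest check out directly.

Satisfiable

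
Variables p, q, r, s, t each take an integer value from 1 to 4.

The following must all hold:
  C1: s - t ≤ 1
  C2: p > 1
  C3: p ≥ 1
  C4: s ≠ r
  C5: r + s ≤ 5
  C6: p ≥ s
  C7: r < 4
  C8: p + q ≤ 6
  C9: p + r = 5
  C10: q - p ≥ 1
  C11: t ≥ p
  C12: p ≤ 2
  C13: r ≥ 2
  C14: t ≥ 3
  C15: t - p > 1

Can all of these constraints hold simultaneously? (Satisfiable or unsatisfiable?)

Try p = 2, q = 4, r = 3, s = 2, t = 4.
Check constraint 1: s - t = -2; constraint 5: r + s = 5; constraint 8: p + q = 6. The remaining constraints are straightforward to verify.

Satisfiable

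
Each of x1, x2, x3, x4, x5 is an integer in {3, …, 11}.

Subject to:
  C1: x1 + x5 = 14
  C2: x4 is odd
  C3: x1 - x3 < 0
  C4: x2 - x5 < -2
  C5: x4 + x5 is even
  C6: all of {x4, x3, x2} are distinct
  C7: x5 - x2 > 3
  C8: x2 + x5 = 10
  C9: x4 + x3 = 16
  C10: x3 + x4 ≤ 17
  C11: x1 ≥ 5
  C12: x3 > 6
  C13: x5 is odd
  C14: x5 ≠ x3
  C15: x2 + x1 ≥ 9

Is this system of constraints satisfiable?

One satisfying assignment is x1 = 7, x2 = 3, x3 = 9, x4 = 7, x5 = 7.
For the less obvious constraints — constraint 1: x1 + x5 = 14; constraint 3: x1 - x3 = -2 — and the others hold by inspection.

Satisfiable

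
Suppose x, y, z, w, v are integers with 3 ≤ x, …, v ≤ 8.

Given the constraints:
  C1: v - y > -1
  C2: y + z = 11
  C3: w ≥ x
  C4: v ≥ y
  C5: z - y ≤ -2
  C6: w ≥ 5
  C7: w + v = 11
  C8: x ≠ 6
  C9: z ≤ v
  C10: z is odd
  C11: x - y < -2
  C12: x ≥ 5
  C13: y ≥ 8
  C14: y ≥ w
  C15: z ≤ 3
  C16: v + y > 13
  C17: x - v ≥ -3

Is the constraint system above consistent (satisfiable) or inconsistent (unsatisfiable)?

Unsatisfiable

From constraints 3 and 12: w ≥ x ≥ 5. From constraints 4 and 13: v ≥ y ≥ 8. Hence w + v ≥ 13. But constraint 7 requires w + v = 11, and 11 < 13. Contradiction.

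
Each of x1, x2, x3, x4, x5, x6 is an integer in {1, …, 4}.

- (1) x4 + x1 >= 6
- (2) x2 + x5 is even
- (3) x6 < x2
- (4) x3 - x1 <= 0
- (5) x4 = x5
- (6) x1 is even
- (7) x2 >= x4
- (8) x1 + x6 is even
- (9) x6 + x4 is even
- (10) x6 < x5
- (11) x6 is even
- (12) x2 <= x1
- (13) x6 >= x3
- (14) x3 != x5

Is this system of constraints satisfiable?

Satisfiable

Setting (x1, x2, x3, x4, x5, x6) = (4, 4, 1, 4, 4, 2) satisfies everything: constraint 1: x4 + x1 = 8; constraint 4: x3 - x1 = -3, and the others follow.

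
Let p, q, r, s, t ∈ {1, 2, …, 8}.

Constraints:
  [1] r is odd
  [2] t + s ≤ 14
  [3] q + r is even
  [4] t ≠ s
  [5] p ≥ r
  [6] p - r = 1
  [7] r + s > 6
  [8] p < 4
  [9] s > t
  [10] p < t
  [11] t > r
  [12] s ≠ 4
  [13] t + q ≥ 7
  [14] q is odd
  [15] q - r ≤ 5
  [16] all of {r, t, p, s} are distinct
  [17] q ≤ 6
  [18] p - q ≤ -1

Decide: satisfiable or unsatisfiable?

Satisfiable

The assignment p = 2, q = 3, r = 1, s = 7, t = 6 works:
  constraint 2 holds since t + s = 13.
  constraint 6 holds since p - r = 1.
  constraint 7 holds since r + s = 8.
The rest check out directly.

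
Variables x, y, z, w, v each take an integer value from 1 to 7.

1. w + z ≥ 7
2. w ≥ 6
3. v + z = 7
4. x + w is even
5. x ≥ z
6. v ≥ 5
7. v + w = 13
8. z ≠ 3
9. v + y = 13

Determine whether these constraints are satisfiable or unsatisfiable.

Satisfiable

The assignment x = 7, y = 7, z = 1, w = 7, v = 6 works:
  constraint 1 holds since w + z = 8.
  constraint 3 holds since v + z = 7.
  constraint 7 holds since v + w = 13.
The rest check out directly.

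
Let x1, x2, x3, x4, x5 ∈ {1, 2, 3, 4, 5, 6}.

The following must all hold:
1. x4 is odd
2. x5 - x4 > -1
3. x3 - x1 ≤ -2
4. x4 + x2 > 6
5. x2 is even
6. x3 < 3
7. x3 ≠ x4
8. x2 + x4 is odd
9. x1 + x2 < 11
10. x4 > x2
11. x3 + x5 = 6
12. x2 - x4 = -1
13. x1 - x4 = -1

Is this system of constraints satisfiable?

Satisfiable

Take x1 = 4, x2 = 4, x3 = 1, x4 = 5, x5 = 5. Then constraint 2: x5 - x4 = 0; constraint 3: x3 - x1 = -3; constraint 4: x4 + x2 = 9, and every other listed constraint is also met.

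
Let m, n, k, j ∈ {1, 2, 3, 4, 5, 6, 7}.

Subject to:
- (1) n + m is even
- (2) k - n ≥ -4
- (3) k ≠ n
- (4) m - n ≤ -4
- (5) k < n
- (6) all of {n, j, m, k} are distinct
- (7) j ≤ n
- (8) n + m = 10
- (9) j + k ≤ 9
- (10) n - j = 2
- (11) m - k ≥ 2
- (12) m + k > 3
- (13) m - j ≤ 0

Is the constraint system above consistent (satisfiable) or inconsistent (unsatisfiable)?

Constraints 2, 4, and 11 give k − n ≥ -4, n − m ≥ 4, m − k ≥ 2.
Adding all 3 inequalities: the left sides telescope to 0, and the right sides sum to (-4) + 4 + 2 = 2. So 0 ≥ 2, which is false.

Unsatisfiable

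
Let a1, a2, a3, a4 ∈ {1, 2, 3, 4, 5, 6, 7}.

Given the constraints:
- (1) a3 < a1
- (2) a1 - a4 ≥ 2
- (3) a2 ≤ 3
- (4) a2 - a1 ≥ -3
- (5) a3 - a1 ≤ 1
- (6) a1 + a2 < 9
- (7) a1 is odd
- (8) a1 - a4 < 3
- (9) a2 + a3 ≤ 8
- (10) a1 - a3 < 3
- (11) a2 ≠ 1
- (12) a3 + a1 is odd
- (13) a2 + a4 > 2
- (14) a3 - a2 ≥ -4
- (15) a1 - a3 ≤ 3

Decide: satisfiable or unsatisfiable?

Satisfiable

Try a1 = 3, a2 = 3, a3 = 2, a4 = 1.
Check constraint 2: a1 - a4 = 2; constraint 4: a2 - a1 = 0. The remaining constraints are straightforward to verify.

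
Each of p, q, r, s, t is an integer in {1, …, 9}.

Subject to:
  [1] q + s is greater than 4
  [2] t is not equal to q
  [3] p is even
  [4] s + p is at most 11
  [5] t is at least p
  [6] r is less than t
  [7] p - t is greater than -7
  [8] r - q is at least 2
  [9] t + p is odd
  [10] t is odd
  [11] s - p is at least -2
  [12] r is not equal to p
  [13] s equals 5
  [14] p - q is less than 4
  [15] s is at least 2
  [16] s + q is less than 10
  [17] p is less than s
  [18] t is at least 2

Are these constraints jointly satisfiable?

Try p = 4, q = 2, r = 5, s = 5, t = 9.
Check constraint 1: q + s = 7; constraint 4: s + p = 9; constraint 7: p - t = -5. The remaining constraints are straightforward to verify.

Satisfiable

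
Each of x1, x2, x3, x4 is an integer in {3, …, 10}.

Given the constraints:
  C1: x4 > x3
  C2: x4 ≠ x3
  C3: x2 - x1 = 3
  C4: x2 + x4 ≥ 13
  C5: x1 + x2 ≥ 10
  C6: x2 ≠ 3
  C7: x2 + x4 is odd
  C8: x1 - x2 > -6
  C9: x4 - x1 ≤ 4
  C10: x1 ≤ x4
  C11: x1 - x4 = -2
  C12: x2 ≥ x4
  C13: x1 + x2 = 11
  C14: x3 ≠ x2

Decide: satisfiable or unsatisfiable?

Satisfiable

Setting (x1, x2, x3, x4) = (4, 7, 4, 6) satisfies everything: constraint 3: x2 - x1 = 3; constraint 4: x2 + x4 = 13; constraint 5: x1 + x2 = 11, and the others follow.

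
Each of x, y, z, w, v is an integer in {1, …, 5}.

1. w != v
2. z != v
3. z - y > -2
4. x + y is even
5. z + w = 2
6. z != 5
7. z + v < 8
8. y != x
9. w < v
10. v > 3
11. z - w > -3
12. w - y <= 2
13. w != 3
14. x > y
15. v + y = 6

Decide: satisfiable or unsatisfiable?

Setting (x, y, z, w, v) = (3, 1, 1, 1, 5) satisfies everything: constraint 3: z - y = 0; constraint 5: z + w = 2, and the others follow.

Satisfiable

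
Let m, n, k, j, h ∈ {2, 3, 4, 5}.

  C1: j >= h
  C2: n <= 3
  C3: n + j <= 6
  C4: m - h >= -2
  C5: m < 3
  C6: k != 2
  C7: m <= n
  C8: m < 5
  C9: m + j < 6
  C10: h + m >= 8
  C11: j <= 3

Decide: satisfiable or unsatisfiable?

Unsatisfiable

From constraints 1 and 11: h ≤ j ≤ 3. From constraints 2 and 7: m ≤ n ≤ 3. Hence h + m ≤ 6. But constraint 10 requires h + m ≥ 8, and 8 > 6. Contradiction.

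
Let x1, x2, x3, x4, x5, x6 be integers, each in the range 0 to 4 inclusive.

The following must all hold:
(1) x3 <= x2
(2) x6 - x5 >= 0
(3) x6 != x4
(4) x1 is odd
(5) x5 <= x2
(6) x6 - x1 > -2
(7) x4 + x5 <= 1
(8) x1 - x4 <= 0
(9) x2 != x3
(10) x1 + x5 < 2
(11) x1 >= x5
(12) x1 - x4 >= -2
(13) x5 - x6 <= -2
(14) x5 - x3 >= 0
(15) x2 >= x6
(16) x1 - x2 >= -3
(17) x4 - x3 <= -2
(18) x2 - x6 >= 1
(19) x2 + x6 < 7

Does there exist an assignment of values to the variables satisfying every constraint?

Unsatisfiable

Constraints 8, 13, 14, 16, 17, and 18 give x5 − x3 ≥ 0, x3 − x4 ≥ 2, x4 − x1 ≥ 0, x1 − x2 ≥ -3, x2 − x6 ≥ 1, x6 − x5 ≥ 2.
Adding all 6 inequalities: the left sides telescope to 0, and the right sides sum to 0 + 2 + 0 + (-3) + 1 + 2 = 2. So 0 ≥ 2, which is false.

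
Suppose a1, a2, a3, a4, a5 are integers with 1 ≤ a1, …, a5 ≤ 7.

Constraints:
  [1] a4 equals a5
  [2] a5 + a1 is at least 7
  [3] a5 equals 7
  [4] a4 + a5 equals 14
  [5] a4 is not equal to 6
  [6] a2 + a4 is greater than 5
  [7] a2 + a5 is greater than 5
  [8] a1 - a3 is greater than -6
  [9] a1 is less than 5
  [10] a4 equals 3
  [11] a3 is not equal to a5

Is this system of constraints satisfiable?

Constraint 10 fixes a4 = 3 and constraint 3 fixes a5 = 7, but constraint 1 requires a4 = a5. Since 3 ≠ 7, contradiction.

Unsatisfiable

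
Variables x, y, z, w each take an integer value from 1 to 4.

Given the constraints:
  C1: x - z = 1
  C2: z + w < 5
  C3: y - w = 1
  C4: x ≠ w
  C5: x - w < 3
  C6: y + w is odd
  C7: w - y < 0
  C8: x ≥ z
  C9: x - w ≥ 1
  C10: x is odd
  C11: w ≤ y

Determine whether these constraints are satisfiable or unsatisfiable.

Satisfiable

One satisfying assignment is x = 3, y = 2, z = 2, w = 1.
For the less obvious constraints — constraint 1: x - z = 1; constraint 2: z + w = 3 — and the others hold by inspection.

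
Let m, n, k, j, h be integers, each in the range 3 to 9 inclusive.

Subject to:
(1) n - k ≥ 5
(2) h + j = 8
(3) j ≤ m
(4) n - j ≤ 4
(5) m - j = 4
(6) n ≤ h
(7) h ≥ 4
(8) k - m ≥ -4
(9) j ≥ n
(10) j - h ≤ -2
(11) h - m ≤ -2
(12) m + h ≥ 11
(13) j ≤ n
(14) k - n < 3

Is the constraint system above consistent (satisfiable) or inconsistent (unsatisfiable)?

Unsatisfiable

Constraints 1, 4, 8, 10, and 11 give j − n ≥ -4, n − k ≥ 5, k − m ≥ -4, m − h ≥ 2, h − j ≥ 2.
Adding all 5 inequalities: the left sides telescope to 0, and the right sides sum to (-4) + 5 + (-4) + 2 + 2 = 1. So 0 ≥ 1, which is false.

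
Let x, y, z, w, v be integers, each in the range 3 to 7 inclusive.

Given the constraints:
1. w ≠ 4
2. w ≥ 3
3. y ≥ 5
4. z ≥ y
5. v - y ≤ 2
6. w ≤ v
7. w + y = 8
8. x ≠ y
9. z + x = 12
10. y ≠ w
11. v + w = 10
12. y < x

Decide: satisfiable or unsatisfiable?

One satisfying assignment is x = 7, y = 5, z = 5, w = 3, v = 7.
For the less obvious constraints — constraint 5: v - y = 2; constraint 7: w + y = 8 — and the others hold by inspection.

Satisfiable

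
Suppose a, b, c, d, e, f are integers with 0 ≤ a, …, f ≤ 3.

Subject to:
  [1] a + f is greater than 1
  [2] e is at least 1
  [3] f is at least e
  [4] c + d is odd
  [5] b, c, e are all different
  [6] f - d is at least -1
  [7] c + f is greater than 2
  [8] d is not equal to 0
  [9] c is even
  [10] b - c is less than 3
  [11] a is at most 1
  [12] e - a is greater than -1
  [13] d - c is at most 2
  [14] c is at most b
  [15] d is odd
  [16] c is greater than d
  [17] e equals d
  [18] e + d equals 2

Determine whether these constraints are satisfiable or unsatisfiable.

One satisfying assignment is a = 0, b = 3, c = 2, d = 1, e = 1, f = 3.
For the less obvious constraints — constraint 1: a + f = 3; constraint 6: f - d = 2 — and the others hold by inspection.

Satisfiable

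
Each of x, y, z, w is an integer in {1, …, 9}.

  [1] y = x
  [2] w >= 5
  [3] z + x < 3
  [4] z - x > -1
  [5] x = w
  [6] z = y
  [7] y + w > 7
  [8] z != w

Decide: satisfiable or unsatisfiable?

From constraints 1, 5, and 6, z = y = x = w, so z = w. But constraint 8 says z ≠ w. Contradiction.

Unsatisfiable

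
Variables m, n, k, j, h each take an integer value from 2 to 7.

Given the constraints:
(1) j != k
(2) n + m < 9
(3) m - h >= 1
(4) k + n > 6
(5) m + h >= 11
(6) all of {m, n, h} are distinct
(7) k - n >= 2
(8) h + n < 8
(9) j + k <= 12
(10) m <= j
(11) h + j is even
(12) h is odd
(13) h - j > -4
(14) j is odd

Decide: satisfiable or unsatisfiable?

Try m = 6, n = 2, k = 5, j = 7, h = 5.
Check constraint 2: n + m = 8; constraint 3: m - h = 1; constraint 4: k + n = 7. The remaining constraints are straightforward to verify.

Satisfiable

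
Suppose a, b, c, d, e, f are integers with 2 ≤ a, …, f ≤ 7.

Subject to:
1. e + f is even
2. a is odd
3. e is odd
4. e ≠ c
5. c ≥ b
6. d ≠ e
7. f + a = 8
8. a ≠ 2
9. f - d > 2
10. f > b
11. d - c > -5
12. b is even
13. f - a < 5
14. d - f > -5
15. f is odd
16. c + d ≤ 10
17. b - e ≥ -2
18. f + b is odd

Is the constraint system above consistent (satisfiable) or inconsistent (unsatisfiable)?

Setting (a, b, c, d, e, f) = (3, 2, 5, 2, 3, 5) satisfies everything: constraint 7: f + a = 8; constraint 9: f - d = 3, and the others follow.

Satisfiable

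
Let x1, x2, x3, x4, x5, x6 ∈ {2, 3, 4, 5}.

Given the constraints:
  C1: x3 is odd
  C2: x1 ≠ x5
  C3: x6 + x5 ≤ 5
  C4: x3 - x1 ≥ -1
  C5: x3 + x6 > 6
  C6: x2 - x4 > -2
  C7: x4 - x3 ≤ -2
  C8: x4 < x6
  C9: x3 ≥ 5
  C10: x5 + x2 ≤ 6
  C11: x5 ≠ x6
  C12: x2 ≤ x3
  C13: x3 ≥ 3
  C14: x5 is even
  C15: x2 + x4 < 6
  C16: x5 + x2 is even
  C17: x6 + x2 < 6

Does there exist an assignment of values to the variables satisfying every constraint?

Take x1 = 3, x2 = 2, x3 = 5, x4 = 2, x5 = 2, x6 = 3. Then constraint 3: x6 + x5 = 5; constraint 4: x3 - x1 = 2, and every other listed constraint is also met.

Satisfiable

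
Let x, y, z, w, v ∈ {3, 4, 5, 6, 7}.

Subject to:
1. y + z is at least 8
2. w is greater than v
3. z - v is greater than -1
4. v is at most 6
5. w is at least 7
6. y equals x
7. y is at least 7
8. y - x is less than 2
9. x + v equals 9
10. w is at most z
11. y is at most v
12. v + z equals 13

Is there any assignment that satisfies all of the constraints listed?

Unsatisfiable

From constraints 7 and 11: v ≥ y ≥ 7. From constraints 5 and 10: z ≥ w ≥ 7. Hence v + z ≥ 14. But constraint 12 requires v + z = 13, and 13 < 14. Contradiction.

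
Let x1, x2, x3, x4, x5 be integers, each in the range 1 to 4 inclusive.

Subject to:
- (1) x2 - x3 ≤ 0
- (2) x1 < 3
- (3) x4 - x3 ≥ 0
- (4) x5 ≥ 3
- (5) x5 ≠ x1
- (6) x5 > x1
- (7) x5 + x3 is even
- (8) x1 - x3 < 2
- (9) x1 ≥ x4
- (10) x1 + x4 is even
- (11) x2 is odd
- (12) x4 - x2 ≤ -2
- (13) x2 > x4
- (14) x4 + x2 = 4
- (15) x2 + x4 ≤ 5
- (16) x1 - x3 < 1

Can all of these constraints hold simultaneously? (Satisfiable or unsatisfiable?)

Constraints 1, 3, and 12 give x3 − x2 ≥ 0, x2 − x4 ≥ 2, x4 − x3 ≥ 0.
Adding all 3 inequalities: the left sides telescope to 0, and the right sides sum to 0 + 2 + 0 = 2. So 0 ≥ 2, which is false.

Unsatisfiable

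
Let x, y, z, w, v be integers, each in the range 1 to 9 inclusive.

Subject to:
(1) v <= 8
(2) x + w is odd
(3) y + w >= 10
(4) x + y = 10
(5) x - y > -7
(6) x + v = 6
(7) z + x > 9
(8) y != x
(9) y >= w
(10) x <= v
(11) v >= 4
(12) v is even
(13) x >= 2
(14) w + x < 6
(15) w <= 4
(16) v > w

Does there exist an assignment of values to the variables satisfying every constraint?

Satisfiable

Take x = 2, y = 8, z = 8, w = 3, v = 4. Then constraint 3: y + w = 11; constraint 4: x + y = 10; constraint 5: x - y = -6, and every other listed constraint is also met.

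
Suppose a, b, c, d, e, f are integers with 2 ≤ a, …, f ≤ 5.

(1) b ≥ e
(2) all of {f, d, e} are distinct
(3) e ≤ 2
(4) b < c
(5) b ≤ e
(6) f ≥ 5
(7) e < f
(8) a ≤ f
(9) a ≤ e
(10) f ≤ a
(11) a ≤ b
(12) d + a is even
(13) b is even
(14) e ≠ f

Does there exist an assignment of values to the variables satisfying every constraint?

From constraints 6 and 10: a ≥ f and f ≥ 5, so a ≥ 5. From constraints 3 and 9: a ≤ e and e ≤ 2, so a ≤ 2. But 2 < 5, so no value of a works.

Unsatisfiable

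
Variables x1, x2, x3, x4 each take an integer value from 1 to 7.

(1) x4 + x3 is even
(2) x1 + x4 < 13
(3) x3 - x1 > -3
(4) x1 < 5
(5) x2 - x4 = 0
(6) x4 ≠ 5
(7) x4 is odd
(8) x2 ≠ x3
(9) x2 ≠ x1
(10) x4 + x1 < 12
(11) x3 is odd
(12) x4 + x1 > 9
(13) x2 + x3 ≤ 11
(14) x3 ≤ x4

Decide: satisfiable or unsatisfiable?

Satisfiable

Setting (x1, x2, x3, x4) = (4, 7, 3, 7) satisfies everything: constraint 2: x1 + x4 = 11; constraint 3: x3 - x1 = -1, and the others follow.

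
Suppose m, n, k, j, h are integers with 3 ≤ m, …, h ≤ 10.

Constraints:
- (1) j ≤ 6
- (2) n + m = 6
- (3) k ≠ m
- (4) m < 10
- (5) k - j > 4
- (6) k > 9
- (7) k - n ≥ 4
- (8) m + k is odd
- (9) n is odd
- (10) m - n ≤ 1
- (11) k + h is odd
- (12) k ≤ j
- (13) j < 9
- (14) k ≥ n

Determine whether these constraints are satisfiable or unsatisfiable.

Unsatisfiable

From constraint 6: k ≥ 10. From constraints 1 and 12: k ≤ j and j ≤ 6, so k ≤ 6. But 6 < 10, so no value of k works.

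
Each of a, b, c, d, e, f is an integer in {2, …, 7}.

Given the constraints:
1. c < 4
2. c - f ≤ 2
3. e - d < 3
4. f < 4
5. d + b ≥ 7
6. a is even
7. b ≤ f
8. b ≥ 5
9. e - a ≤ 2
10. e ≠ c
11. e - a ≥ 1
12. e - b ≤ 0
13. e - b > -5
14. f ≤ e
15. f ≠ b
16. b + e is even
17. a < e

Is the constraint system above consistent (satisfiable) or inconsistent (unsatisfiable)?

From constraints 7 and 8: f ≥ b and b ≥ 5, so f ≥ 5. From constraint 4: f ≤ 3. But 3 < 5, so no value of f works.

Unsatisfiable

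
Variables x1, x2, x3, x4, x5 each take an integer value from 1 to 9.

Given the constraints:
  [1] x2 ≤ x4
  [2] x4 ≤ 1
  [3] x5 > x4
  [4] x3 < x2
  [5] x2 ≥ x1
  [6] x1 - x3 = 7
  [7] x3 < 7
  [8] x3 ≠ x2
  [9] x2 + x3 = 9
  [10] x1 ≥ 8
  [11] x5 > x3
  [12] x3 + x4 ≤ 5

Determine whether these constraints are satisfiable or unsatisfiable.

Unsatisfiable

From constraints 5 and 10: x2 ≥ x1 and x1 ≥ 8, so x2 ≥ 8. From constraints 1 and 2: x2 ≤ x4 and x4 ≤ 1, so x2 ≤ 1. But 1 < 8, so no value of x2 works.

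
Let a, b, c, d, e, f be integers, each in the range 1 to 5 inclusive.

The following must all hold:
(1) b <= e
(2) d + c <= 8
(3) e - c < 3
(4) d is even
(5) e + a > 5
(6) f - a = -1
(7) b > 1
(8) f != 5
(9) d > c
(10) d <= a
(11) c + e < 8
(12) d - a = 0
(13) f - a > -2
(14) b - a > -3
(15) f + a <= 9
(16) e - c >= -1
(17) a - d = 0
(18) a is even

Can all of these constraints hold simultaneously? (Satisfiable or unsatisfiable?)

Satisfiable

The assignment a = 4, b = 2, c = 2, d = 4, e = 4, f = 3 works:
  constraint 2 holds since d + c = 6.
  constraint 3 holds since e - c = 2.
The rest check out directly.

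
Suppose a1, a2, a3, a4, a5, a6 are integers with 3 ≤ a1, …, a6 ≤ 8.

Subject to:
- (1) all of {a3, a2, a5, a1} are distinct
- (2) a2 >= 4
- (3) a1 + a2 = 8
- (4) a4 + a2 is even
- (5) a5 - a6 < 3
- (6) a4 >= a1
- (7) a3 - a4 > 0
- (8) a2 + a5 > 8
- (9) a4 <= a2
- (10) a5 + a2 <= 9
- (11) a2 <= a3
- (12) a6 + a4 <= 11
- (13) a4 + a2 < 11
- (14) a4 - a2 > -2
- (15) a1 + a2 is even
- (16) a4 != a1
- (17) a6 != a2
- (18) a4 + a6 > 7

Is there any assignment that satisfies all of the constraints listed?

Satisfiable

Take a1 = 3, a2 = 5, a3 = 8, a4 = 5, a5 = 4, a6 = 3. Then constraint 3: a1 + a2 = 8; constraint 5: a5 - a6 = 1, and every other listed constraint is also met.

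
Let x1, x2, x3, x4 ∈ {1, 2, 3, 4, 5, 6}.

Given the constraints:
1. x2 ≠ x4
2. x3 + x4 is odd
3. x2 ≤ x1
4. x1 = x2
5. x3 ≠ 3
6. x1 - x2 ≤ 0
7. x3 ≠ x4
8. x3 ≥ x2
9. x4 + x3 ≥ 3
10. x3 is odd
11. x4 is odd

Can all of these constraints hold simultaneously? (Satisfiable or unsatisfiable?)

Unsatisfiable

Constraint 10 makes x3 odd and constraint 11 makes x4 odd, so x3 + x4 must be even. Constraint 2 says x3 + x4 is odd — contradiction.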